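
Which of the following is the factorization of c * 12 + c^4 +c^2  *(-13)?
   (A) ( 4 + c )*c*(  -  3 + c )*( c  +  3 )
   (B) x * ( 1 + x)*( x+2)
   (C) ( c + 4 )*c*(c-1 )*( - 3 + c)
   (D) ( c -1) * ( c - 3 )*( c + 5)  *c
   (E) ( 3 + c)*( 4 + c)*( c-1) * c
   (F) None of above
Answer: C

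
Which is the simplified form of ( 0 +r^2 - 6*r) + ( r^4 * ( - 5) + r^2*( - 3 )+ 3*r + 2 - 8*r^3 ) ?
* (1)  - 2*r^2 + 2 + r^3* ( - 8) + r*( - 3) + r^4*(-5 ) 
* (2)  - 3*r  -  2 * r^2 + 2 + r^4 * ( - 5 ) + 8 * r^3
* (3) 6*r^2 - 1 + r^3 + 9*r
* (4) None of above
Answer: 1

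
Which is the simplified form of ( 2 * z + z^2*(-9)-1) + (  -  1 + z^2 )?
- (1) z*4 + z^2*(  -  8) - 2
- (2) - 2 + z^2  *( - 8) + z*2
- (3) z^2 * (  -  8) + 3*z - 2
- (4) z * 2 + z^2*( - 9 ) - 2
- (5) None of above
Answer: 2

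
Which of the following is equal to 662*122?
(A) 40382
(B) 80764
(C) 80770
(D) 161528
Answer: B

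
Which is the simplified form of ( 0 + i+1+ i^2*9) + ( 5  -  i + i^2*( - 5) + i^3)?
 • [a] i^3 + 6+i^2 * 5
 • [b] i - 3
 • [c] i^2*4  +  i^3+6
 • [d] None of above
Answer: c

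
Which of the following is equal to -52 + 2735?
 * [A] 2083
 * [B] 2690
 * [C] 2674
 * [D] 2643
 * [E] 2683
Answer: E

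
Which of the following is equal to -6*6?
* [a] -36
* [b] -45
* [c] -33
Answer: a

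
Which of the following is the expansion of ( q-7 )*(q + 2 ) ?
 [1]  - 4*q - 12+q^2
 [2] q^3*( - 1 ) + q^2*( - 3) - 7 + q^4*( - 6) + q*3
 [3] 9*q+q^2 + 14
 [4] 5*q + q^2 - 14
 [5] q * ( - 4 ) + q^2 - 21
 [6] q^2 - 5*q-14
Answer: 6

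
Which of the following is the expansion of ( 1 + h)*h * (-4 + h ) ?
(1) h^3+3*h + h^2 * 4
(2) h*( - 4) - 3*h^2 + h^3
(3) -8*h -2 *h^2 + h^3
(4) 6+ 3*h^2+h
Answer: 2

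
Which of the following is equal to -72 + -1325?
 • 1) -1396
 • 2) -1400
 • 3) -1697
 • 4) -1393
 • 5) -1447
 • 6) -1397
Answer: 6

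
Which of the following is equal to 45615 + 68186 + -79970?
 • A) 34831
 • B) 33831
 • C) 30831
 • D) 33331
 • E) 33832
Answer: B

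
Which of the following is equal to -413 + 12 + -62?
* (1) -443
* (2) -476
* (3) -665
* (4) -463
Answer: 4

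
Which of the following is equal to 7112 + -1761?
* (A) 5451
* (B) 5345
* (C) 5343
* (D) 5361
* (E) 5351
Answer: E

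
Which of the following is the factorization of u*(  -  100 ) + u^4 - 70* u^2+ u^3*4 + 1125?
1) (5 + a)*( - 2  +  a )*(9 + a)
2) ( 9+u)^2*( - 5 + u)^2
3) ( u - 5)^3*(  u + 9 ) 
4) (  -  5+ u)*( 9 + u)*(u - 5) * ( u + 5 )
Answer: 4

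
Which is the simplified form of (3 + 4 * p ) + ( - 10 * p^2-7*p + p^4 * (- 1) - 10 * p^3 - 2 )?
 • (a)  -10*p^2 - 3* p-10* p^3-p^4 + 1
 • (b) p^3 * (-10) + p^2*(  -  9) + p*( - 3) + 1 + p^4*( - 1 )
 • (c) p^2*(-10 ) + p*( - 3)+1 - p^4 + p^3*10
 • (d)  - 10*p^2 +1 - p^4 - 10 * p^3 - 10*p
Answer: a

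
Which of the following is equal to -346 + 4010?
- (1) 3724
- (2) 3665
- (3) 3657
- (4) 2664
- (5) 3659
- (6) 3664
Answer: 6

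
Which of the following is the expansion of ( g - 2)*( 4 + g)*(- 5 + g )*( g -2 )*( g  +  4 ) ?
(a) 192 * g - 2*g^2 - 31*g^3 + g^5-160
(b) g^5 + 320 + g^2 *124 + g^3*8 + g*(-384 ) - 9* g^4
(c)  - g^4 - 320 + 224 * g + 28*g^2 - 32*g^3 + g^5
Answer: c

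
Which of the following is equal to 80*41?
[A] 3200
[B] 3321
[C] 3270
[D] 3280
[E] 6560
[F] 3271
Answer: D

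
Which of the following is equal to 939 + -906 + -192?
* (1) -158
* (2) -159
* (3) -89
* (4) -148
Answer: 2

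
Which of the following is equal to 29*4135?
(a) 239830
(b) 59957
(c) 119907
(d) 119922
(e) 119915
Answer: e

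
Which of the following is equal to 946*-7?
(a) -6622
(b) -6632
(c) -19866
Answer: a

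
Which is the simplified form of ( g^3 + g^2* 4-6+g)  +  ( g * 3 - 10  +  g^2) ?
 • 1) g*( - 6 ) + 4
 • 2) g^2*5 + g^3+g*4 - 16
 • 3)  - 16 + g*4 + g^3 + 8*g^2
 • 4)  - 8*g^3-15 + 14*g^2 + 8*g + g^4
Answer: 2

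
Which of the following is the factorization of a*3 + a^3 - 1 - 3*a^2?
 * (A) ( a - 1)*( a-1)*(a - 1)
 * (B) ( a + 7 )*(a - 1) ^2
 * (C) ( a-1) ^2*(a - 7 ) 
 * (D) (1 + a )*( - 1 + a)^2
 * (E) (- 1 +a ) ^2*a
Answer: A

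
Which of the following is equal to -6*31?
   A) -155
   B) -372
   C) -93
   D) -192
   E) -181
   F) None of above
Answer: F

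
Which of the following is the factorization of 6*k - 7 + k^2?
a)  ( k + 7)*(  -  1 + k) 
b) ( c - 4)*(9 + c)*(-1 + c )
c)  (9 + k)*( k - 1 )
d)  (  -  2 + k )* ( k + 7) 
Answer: a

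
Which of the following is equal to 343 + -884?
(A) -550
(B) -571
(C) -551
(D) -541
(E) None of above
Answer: D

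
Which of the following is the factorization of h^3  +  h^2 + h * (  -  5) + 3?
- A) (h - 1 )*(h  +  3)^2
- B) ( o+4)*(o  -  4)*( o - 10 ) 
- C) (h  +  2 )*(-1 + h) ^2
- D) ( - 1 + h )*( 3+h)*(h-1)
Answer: D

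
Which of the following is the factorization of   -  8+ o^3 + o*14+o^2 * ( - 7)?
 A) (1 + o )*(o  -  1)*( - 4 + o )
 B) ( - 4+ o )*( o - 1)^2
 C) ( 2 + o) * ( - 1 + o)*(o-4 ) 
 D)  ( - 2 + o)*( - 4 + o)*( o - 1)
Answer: D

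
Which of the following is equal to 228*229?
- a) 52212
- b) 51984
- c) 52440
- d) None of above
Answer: a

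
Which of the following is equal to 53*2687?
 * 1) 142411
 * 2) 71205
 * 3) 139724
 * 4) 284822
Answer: 1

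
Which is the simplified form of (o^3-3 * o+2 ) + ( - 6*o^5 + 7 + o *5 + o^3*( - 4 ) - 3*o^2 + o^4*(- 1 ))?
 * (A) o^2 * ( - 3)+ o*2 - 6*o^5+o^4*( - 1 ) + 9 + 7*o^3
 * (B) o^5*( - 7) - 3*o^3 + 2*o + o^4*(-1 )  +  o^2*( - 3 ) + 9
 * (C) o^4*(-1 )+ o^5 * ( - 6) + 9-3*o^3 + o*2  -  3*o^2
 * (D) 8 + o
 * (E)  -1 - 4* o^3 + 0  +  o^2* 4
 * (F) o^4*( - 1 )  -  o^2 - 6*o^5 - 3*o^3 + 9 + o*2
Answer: C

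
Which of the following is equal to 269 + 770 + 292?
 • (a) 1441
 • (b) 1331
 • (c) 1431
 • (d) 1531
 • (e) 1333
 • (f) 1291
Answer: b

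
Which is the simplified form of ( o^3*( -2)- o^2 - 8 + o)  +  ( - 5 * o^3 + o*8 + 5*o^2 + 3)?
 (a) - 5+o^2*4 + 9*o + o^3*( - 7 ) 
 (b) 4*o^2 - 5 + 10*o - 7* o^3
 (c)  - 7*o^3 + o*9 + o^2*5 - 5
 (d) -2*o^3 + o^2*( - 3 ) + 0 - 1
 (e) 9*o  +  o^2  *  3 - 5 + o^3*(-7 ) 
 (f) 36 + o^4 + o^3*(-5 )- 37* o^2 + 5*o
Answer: a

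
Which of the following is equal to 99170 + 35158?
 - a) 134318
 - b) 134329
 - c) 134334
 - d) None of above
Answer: d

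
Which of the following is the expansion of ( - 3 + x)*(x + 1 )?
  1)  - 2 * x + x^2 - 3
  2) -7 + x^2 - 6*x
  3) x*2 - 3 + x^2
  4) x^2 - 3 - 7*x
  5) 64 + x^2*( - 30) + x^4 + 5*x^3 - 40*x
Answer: 1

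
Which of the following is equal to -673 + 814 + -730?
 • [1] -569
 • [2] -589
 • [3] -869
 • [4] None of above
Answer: 2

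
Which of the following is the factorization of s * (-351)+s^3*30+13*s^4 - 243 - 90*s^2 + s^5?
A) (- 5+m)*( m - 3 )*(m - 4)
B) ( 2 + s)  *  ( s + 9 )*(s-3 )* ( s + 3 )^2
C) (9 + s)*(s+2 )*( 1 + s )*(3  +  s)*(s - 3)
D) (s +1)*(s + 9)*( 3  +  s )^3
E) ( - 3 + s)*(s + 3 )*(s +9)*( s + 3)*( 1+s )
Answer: E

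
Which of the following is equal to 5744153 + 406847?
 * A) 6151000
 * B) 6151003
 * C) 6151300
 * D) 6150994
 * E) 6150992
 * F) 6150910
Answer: A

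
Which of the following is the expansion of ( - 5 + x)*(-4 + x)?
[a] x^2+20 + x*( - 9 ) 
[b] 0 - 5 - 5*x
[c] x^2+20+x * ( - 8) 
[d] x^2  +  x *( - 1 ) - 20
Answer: a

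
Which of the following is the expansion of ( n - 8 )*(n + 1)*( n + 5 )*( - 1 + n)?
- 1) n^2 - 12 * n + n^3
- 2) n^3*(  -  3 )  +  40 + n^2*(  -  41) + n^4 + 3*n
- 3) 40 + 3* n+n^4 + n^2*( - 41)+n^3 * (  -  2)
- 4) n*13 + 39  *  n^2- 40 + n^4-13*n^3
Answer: 2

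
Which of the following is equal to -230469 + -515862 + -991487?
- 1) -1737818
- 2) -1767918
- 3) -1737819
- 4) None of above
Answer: 1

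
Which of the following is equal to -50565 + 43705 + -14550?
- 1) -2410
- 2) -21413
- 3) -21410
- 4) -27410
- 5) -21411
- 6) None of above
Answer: 3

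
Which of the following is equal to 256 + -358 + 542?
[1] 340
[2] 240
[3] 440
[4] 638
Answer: 3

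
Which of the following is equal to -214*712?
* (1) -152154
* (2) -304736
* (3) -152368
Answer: 3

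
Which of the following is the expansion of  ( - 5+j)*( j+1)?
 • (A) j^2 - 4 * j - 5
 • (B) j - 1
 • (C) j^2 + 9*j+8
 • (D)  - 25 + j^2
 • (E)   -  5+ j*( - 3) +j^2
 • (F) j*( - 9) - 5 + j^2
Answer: A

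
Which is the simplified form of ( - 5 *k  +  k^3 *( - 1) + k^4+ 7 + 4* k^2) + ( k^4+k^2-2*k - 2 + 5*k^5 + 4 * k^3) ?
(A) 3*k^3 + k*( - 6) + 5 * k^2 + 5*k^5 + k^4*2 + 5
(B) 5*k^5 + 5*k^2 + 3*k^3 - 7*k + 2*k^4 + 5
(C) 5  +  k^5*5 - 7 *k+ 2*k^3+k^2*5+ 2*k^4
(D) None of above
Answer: B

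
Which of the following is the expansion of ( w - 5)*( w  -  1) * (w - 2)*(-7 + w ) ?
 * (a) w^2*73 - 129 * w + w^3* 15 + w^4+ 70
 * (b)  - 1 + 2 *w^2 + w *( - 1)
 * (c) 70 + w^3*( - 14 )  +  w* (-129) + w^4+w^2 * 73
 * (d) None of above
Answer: d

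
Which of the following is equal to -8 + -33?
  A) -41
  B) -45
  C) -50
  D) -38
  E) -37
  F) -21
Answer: A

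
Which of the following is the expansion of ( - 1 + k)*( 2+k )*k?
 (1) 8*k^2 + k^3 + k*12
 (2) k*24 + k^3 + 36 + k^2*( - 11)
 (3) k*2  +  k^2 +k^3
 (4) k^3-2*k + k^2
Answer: 4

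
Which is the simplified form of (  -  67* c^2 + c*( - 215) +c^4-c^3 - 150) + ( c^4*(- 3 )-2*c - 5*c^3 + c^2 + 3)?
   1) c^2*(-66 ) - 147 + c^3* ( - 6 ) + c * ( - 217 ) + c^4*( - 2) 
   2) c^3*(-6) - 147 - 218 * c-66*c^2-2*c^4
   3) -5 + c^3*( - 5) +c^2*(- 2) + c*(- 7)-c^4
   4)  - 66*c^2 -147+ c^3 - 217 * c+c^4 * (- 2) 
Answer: 1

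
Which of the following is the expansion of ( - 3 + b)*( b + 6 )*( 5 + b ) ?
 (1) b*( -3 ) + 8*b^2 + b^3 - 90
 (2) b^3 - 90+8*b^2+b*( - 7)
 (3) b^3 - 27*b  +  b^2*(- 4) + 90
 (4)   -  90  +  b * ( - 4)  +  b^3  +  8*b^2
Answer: 1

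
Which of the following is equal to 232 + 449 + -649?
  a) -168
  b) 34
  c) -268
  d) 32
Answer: d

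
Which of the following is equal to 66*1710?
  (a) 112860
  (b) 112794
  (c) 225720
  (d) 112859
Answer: a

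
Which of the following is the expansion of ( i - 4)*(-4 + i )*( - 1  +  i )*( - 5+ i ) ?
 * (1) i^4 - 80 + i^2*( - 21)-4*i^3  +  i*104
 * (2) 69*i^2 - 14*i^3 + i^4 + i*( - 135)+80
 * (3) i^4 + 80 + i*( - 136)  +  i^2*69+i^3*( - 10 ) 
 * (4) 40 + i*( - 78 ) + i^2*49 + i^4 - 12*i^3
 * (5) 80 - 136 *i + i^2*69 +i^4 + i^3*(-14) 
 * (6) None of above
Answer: 5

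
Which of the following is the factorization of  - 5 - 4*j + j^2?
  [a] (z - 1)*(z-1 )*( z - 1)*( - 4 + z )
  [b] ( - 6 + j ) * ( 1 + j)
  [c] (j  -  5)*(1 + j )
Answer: c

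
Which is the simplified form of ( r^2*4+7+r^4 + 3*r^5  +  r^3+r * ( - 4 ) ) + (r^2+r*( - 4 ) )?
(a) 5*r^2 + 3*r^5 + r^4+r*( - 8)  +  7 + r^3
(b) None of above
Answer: a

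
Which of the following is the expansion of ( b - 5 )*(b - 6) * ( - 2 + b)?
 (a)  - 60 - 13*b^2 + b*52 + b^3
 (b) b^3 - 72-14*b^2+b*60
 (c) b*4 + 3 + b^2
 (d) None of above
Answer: a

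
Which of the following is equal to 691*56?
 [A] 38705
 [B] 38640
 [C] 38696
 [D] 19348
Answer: C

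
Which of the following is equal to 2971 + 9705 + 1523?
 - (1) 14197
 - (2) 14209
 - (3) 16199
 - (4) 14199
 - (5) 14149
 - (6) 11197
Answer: 4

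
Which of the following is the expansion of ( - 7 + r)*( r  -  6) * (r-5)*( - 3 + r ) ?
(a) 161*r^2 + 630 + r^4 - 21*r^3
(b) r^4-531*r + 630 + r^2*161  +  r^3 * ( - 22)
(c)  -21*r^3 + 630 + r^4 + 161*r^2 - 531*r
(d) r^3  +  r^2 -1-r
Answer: c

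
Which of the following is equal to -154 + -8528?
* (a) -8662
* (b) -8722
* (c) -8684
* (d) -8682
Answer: d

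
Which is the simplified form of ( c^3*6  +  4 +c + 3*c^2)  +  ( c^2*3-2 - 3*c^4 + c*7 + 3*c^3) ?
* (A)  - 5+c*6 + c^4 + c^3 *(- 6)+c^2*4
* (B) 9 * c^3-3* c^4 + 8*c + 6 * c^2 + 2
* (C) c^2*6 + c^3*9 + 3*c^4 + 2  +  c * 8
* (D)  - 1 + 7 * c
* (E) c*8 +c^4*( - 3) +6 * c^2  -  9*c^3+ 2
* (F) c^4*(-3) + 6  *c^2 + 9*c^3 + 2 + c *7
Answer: B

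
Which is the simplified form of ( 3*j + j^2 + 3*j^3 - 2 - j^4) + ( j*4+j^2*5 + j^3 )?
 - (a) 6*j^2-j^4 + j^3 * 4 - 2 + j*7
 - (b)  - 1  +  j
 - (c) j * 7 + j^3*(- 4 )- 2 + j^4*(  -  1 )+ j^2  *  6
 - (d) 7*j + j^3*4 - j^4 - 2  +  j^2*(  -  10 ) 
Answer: a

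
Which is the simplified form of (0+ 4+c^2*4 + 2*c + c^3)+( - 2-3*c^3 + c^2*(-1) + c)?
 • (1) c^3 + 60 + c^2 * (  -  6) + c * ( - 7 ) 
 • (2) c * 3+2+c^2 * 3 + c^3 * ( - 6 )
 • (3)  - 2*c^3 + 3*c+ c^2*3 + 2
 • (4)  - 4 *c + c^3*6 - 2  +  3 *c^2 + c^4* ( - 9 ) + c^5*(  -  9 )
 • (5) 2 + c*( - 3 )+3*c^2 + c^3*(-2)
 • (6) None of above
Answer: 3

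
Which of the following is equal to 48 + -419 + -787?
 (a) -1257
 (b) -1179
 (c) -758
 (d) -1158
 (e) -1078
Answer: d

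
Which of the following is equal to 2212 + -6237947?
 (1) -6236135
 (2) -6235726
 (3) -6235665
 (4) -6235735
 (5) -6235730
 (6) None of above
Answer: 4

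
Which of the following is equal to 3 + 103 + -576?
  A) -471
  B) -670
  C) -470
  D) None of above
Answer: C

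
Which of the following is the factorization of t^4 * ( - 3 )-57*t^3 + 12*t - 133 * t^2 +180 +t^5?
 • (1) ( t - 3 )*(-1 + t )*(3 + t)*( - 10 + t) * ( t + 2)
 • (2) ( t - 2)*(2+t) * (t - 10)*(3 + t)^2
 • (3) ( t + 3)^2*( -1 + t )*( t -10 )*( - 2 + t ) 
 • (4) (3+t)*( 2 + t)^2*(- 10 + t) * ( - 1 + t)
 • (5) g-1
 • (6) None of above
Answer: 6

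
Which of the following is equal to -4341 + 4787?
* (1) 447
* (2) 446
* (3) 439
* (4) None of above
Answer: 2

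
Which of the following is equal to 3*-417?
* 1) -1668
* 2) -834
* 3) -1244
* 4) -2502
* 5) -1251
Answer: 5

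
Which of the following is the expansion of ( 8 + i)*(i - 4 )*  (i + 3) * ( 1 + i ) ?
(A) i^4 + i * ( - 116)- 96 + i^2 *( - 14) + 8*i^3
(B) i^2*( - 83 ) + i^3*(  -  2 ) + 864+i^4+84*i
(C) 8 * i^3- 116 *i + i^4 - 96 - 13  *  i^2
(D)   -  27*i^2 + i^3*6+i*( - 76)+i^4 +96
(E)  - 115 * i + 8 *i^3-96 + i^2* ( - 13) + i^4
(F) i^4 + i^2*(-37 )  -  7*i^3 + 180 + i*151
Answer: C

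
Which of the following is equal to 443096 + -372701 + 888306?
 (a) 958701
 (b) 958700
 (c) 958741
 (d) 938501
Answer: a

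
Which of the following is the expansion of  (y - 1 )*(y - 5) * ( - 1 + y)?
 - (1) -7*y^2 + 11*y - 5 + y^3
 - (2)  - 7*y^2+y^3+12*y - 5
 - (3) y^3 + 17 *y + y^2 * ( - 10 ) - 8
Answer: 1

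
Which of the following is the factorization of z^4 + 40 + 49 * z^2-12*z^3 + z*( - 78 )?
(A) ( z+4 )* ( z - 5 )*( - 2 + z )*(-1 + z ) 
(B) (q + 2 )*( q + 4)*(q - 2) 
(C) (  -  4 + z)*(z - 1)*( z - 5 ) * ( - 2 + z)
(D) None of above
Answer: C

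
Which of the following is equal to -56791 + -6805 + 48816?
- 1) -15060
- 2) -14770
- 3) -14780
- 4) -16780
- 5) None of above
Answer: 3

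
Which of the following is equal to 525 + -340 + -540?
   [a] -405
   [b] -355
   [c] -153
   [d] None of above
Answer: b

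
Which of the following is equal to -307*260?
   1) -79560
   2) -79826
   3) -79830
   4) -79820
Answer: 4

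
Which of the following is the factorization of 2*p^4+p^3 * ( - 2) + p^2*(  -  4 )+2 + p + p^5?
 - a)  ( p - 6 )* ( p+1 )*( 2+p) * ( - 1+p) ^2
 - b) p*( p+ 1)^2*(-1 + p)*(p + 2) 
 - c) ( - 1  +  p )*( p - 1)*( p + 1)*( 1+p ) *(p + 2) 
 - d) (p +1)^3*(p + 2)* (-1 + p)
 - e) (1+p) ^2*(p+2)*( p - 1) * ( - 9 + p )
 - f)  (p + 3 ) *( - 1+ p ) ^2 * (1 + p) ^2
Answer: c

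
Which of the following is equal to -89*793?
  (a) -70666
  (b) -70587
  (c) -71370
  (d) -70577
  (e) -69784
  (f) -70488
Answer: d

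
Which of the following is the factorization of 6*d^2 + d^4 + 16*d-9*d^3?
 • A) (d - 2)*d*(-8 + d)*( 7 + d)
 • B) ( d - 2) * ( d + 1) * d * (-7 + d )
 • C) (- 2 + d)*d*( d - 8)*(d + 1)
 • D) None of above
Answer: C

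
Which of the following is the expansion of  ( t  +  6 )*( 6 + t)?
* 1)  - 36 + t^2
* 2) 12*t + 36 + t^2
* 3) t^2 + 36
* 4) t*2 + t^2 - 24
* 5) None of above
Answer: 2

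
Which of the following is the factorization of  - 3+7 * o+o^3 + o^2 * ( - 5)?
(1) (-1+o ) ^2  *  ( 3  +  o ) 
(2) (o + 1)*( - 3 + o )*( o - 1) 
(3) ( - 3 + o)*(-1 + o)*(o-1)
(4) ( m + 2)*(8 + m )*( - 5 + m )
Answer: 3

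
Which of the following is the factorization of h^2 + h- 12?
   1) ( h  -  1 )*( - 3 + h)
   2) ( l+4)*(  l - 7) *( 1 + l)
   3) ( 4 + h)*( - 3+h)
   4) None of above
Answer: 3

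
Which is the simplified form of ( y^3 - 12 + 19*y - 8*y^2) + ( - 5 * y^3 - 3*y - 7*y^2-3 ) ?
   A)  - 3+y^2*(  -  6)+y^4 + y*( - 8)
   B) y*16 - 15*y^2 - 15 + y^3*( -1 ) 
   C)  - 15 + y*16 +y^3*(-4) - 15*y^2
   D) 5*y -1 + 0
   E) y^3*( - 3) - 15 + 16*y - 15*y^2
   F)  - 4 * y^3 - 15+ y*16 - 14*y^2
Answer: C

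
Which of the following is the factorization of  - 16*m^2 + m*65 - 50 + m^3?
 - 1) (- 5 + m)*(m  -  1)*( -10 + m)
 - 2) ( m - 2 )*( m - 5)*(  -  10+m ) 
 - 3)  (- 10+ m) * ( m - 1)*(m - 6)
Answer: 1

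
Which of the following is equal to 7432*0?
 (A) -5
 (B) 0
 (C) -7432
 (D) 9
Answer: B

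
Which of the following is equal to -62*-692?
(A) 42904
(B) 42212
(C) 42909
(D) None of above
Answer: A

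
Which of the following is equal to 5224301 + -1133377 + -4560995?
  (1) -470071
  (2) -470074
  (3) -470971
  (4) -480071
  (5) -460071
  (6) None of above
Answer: 1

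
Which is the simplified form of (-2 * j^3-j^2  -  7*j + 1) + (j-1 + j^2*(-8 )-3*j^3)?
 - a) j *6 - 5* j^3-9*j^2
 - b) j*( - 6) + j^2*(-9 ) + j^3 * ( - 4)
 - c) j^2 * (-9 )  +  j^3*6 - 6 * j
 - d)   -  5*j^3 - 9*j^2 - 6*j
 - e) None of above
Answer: d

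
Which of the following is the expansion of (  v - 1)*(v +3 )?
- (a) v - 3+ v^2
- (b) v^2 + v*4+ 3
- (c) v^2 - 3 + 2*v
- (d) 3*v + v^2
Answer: c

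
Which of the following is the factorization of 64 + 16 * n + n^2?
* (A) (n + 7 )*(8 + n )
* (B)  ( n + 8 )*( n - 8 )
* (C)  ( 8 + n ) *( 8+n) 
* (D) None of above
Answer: C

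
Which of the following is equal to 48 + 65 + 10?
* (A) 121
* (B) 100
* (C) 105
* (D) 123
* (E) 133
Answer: D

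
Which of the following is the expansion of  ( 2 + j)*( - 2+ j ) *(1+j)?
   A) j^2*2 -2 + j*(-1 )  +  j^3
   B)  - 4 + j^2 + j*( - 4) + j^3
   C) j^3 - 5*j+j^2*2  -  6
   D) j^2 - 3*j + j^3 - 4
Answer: B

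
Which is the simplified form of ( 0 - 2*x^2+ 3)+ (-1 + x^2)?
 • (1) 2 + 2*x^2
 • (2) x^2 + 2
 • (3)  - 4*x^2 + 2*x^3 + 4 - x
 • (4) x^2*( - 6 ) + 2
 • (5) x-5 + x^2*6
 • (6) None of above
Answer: 6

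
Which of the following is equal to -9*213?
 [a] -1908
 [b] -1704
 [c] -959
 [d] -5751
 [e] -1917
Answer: e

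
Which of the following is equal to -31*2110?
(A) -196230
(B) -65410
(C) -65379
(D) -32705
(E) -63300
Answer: B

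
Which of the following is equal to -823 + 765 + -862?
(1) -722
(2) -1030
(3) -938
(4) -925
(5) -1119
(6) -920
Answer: 6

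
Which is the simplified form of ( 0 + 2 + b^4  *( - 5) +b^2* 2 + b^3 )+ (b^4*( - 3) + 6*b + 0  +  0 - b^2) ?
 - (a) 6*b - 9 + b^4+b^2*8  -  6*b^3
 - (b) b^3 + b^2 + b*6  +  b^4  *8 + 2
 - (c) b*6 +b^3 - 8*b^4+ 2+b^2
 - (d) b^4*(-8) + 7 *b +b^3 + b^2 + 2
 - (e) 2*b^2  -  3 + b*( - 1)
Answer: c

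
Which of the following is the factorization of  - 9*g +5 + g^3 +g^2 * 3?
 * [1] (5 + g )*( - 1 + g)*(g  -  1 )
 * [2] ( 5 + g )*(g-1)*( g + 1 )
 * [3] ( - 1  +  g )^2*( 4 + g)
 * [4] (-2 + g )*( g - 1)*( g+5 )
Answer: 1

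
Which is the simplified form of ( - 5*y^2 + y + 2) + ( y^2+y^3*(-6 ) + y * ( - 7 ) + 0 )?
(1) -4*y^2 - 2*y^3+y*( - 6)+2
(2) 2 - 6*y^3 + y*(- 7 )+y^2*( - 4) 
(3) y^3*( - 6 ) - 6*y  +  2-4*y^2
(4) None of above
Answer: 3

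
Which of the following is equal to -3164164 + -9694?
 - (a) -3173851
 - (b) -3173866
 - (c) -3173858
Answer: c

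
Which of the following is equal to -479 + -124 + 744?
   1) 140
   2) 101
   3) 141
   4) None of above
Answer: 3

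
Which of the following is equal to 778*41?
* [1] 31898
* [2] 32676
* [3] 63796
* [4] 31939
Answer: 1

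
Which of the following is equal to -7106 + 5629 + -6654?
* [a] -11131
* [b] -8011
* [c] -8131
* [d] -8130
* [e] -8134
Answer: c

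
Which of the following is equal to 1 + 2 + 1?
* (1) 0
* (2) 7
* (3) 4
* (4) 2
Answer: 3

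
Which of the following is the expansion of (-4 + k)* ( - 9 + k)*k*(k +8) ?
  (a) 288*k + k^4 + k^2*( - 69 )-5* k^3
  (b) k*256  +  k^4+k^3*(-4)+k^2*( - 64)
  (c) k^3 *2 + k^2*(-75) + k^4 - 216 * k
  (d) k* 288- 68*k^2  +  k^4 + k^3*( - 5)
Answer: d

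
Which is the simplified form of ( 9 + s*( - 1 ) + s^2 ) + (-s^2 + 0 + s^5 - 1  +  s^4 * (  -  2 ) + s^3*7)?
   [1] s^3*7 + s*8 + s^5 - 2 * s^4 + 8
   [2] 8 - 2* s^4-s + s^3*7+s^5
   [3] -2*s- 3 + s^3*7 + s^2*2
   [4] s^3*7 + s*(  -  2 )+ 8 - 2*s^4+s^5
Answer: 2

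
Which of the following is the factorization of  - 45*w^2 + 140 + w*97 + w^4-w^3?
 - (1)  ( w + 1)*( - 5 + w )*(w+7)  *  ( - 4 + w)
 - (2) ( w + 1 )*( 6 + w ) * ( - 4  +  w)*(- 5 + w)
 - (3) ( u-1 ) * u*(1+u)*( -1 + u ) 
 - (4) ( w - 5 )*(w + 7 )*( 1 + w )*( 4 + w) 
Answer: 1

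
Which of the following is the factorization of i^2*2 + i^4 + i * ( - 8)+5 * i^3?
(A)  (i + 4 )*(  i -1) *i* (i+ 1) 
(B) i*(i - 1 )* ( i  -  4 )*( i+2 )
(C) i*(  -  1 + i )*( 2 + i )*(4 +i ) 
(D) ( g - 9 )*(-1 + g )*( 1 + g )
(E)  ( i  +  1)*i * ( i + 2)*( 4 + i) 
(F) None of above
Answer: C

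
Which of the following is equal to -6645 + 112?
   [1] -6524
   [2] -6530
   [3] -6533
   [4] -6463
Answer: 3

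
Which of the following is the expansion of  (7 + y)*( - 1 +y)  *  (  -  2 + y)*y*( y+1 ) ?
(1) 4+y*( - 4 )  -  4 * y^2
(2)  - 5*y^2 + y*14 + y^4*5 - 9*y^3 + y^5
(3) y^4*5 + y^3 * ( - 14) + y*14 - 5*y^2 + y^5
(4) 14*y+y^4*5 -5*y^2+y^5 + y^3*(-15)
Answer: 4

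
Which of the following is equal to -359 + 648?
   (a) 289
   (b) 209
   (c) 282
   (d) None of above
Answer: a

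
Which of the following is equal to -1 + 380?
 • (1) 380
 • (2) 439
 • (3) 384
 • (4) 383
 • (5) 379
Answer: 5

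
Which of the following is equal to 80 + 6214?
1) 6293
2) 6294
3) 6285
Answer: 2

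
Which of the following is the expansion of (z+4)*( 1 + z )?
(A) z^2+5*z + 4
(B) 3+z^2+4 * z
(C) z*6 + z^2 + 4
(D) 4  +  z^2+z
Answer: A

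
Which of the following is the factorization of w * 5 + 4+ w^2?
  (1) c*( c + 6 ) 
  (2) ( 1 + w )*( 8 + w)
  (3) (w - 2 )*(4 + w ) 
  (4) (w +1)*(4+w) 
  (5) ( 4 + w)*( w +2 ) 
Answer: 4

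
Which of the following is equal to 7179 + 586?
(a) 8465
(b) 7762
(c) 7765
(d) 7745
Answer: c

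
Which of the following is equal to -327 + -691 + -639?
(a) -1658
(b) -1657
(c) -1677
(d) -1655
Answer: b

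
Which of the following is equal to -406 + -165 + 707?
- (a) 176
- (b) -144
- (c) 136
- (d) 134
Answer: c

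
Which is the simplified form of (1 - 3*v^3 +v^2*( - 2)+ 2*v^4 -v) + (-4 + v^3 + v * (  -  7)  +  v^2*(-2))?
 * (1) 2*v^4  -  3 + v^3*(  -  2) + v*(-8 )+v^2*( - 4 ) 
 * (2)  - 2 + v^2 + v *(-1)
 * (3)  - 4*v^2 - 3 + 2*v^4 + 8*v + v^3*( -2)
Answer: 1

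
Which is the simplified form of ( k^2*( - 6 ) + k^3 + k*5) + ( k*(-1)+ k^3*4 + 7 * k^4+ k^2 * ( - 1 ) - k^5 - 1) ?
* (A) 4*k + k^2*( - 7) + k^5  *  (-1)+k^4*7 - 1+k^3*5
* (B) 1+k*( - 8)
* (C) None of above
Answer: A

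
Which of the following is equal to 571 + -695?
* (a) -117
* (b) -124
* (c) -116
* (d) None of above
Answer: b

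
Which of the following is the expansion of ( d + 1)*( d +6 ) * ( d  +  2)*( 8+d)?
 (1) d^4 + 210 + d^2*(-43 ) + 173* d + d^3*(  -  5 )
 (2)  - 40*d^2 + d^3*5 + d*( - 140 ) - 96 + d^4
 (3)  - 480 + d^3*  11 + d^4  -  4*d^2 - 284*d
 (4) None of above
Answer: 4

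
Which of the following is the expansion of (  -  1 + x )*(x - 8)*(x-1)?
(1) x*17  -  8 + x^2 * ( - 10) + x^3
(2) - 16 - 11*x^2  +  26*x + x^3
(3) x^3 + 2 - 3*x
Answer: 1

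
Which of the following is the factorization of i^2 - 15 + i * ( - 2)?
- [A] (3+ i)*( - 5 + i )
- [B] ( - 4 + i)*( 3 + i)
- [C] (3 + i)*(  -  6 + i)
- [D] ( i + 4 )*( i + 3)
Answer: A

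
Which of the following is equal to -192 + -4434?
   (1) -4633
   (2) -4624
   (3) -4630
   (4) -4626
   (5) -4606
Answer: 4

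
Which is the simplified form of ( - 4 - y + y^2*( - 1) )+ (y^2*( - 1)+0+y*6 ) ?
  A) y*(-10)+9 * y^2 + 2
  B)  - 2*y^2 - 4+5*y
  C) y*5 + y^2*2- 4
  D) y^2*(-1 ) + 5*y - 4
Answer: B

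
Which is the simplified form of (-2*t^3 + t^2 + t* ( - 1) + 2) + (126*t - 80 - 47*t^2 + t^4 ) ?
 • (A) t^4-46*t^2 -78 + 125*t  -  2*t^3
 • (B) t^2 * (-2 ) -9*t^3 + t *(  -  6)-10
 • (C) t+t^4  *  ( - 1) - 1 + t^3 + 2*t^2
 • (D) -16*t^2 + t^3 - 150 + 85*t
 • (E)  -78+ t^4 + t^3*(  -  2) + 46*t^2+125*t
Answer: A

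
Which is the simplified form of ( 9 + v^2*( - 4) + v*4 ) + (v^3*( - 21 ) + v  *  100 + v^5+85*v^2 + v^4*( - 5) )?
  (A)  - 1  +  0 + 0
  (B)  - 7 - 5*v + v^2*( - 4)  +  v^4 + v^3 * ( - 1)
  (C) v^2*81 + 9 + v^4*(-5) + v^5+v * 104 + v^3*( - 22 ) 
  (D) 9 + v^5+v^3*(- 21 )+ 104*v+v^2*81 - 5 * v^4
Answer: D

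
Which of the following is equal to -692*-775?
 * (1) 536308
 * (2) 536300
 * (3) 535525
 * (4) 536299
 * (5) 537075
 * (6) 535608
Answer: 2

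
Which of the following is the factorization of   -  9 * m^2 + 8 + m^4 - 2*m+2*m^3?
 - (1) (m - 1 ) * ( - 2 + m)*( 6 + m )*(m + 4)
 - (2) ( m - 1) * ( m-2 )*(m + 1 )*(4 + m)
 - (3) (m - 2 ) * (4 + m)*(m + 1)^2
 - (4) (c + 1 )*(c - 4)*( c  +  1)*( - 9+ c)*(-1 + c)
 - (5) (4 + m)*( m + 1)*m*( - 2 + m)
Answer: 2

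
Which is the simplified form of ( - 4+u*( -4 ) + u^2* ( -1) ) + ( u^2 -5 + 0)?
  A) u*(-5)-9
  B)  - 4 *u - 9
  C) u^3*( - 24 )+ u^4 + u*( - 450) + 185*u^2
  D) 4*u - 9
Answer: B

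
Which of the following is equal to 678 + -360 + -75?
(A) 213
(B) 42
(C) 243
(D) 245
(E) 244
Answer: C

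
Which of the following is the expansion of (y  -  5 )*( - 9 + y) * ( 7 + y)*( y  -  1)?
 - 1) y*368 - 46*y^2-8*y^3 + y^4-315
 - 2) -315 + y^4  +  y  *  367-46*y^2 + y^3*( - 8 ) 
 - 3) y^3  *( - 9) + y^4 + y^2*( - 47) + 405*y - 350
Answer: 1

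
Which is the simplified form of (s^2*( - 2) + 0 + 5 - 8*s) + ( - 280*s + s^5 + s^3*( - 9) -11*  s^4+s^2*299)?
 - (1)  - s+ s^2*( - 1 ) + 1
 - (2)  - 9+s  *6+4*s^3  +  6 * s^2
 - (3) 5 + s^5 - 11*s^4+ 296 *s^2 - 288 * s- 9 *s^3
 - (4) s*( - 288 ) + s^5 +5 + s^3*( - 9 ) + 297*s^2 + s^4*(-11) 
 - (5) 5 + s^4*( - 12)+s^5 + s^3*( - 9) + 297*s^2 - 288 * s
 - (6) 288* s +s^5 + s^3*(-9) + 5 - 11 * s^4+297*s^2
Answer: 4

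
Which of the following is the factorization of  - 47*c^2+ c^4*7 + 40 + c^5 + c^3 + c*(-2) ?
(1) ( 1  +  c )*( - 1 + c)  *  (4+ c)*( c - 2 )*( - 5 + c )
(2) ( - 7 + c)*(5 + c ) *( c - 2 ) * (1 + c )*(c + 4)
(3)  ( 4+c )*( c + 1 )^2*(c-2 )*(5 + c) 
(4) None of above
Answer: 4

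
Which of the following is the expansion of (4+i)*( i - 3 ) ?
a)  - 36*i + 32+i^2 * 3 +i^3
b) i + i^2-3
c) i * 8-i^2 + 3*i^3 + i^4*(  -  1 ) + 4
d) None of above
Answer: d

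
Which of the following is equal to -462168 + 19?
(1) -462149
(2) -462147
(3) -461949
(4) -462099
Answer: 1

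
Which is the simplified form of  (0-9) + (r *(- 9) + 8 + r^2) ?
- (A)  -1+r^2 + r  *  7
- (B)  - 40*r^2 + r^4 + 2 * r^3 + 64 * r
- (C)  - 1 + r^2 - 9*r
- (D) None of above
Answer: C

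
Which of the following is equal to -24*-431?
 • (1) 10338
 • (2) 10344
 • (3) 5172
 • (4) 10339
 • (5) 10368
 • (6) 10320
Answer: 2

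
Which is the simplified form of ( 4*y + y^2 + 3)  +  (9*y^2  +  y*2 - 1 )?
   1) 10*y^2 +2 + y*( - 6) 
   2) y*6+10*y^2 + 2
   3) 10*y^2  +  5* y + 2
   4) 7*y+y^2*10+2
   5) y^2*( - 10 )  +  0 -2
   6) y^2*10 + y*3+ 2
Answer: 2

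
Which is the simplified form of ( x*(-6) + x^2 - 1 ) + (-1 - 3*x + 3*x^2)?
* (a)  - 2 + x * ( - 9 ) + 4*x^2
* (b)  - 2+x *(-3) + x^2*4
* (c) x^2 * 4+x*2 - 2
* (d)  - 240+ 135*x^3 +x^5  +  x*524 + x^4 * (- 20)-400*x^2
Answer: a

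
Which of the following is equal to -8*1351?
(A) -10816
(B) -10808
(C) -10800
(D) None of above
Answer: B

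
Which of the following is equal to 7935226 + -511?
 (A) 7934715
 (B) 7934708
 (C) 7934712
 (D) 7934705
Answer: A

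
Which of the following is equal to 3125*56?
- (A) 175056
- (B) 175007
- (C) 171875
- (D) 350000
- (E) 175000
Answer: E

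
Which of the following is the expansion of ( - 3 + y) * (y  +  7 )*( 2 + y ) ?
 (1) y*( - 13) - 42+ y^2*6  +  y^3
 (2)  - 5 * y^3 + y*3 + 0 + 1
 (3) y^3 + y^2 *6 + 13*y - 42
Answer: 1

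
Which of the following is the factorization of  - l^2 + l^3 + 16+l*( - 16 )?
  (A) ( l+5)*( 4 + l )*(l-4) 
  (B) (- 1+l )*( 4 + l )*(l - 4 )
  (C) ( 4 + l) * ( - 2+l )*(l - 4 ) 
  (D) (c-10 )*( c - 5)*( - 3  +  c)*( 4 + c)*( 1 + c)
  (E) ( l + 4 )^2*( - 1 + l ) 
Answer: B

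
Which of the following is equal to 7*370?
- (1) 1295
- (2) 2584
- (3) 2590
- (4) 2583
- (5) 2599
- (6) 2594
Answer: 3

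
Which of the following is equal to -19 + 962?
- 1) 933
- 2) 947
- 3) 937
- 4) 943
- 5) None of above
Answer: 4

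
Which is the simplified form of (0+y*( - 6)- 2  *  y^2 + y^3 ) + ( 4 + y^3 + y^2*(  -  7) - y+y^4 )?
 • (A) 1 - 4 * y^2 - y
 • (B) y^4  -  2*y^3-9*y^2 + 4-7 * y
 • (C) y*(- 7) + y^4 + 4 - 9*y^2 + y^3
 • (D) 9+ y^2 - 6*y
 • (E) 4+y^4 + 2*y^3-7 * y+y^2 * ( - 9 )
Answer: E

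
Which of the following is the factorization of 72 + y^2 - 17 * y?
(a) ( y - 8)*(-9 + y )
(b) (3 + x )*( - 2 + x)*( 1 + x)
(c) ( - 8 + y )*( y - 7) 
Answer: a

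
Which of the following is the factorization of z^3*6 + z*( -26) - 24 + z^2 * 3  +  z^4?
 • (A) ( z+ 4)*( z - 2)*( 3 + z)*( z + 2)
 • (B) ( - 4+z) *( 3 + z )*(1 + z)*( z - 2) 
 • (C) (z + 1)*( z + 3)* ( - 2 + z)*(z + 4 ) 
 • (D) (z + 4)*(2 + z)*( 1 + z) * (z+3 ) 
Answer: C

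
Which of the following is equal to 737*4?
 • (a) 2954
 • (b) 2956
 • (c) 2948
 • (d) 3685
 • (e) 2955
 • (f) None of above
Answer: c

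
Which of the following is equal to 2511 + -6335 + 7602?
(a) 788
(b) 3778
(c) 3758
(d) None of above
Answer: b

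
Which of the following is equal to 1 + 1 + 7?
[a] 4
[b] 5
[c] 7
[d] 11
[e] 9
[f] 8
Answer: e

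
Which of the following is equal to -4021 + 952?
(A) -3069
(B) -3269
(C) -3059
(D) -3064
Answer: A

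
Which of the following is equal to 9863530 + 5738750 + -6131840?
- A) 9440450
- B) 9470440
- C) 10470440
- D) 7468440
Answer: B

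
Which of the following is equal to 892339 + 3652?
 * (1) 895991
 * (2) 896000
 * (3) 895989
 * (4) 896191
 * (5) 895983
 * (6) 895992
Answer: 1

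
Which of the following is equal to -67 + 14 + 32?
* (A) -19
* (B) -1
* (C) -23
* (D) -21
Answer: D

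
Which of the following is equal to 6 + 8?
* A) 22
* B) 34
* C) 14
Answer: C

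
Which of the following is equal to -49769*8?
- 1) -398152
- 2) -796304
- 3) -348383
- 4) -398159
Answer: 1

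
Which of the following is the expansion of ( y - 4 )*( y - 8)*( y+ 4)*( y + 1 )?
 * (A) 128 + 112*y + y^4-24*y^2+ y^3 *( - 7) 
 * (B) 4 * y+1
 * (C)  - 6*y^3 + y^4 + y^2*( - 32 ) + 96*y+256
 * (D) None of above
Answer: A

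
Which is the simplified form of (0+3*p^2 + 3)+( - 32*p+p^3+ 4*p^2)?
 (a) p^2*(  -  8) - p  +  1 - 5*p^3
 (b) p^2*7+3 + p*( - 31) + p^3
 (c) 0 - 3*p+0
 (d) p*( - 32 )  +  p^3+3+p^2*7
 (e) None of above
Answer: d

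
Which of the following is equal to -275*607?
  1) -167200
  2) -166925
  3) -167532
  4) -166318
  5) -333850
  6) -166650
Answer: 2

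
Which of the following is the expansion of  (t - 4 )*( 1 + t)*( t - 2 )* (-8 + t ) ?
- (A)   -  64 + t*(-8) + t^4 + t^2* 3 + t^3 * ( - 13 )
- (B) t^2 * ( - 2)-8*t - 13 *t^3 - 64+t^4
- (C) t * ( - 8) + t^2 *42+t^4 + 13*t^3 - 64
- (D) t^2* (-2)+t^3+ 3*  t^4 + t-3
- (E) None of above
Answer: E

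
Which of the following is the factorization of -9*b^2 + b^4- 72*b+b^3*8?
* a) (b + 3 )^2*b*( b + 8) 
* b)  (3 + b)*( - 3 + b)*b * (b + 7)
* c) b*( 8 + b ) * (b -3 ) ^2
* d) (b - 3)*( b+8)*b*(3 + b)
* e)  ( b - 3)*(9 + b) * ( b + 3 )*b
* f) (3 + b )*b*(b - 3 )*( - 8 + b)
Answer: d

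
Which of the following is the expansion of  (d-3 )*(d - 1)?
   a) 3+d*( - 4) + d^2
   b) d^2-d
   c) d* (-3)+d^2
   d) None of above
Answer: a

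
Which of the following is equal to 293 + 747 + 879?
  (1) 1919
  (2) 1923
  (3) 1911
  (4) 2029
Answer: 1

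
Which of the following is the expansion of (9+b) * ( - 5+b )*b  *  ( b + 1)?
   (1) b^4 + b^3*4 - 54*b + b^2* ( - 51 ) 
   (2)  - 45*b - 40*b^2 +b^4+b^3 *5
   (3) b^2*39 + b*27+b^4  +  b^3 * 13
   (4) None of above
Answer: 4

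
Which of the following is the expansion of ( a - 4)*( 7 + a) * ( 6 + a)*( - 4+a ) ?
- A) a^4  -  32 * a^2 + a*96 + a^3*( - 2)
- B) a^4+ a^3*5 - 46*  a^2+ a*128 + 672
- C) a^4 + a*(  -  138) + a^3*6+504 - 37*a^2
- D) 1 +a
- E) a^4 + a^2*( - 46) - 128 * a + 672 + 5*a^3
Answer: E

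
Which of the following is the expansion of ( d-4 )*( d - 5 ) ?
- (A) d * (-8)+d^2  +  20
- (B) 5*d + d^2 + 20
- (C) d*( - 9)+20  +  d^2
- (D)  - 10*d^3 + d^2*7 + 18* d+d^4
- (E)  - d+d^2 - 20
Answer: C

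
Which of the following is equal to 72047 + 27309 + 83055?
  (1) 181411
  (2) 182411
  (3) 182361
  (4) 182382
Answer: 2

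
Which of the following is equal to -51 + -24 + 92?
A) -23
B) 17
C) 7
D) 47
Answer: B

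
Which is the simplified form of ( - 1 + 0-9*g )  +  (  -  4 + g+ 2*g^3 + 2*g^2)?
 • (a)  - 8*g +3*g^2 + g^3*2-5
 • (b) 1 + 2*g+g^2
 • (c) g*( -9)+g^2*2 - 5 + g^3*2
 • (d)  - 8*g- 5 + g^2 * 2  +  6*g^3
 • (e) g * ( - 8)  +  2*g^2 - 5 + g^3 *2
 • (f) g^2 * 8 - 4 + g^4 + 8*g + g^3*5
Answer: e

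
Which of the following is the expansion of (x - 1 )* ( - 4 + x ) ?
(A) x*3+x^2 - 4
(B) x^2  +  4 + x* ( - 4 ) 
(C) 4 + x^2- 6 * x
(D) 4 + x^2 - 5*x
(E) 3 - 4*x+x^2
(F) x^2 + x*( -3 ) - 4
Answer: D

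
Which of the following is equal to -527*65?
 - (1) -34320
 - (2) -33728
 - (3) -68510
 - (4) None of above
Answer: 4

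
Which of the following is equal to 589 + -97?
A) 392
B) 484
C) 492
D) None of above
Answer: C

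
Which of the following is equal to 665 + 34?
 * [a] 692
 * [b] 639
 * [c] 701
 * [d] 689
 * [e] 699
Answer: e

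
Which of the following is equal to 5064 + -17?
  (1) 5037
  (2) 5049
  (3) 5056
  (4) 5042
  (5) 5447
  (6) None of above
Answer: 6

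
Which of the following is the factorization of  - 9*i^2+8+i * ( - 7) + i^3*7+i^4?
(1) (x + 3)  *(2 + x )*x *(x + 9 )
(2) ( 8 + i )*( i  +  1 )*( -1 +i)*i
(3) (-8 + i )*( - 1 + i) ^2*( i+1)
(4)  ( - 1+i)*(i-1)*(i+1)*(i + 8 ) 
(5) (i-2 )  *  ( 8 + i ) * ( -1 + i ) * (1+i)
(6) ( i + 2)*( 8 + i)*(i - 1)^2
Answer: 4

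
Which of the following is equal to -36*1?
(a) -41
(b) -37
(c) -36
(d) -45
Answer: c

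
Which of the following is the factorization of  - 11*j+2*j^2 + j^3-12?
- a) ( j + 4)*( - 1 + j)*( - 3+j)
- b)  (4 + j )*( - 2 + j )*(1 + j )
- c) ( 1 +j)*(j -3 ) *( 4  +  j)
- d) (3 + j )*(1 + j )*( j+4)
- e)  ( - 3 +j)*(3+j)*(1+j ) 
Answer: c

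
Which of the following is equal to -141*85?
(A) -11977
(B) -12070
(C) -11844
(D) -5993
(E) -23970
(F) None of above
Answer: F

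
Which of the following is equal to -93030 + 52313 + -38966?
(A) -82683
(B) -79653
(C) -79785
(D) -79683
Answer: D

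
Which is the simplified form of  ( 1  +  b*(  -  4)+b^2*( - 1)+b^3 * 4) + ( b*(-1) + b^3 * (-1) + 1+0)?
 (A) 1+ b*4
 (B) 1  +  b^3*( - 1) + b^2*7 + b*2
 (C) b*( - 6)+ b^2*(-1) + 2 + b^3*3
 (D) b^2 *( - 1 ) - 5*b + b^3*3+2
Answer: D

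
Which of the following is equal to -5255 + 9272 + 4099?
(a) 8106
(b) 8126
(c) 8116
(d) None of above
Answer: c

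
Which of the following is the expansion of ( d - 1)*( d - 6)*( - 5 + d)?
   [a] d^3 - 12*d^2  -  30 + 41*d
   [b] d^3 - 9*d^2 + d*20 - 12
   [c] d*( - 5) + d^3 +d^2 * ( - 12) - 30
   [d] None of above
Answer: a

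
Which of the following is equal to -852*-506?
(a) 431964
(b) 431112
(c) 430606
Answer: b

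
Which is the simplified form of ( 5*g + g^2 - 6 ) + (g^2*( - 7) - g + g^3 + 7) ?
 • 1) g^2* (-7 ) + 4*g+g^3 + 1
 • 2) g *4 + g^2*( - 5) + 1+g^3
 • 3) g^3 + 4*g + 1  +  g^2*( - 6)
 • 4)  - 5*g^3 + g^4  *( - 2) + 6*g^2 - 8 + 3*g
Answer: 3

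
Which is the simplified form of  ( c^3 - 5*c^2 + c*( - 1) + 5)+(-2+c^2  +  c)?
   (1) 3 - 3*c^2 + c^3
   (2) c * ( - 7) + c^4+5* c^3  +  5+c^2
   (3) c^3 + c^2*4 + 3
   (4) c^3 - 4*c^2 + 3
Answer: 4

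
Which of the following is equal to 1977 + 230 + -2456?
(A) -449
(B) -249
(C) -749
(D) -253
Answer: B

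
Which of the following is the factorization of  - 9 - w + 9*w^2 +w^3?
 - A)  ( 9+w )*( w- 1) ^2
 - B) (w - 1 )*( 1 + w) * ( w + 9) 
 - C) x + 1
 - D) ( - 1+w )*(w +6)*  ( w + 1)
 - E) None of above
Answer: B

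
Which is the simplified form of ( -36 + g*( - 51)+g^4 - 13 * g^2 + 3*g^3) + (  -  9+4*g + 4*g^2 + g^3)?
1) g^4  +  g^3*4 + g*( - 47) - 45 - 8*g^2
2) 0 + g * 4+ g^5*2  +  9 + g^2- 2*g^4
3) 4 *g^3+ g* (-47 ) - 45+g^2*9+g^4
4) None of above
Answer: 4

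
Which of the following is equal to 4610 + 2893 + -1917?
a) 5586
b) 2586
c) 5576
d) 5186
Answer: a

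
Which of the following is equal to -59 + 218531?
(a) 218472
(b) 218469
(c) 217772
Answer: a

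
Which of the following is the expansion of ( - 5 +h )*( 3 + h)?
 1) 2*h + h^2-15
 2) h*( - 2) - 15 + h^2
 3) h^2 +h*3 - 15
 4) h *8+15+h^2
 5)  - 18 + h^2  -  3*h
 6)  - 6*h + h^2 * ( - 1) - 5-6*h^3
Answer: 2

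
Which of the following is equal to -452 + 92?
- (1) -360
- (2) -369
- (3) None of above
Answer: 1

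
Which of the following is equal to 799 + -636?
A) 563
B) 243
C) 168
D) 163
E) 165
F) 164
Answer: D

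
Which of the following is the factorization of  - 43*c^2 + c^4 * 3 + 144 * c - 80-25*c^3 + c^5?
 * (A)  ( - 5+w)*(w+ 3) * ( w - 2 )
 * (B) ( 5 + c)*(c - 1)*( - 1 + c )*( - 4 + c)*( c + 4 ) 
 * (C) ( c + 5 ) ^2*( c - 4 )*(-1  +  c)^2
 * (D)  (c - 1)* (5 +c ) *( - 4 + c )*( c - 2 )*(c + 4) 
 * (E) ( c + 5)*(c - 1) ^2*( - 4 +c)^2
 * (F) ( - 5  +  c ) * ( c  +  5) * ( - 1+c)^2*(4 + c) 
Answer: B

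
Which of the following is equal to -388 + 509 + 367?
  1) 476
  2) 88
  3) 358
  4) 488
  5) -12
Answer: 4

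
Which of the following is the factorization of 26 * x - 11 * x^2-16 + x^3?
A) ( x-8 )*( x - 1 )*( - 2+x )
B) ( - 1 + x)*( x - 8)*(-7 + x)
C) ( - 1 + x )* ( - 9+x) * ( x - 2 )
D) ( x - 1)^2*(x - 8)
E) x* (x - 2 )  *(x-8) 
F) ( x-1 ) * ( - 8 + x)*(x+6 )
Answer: A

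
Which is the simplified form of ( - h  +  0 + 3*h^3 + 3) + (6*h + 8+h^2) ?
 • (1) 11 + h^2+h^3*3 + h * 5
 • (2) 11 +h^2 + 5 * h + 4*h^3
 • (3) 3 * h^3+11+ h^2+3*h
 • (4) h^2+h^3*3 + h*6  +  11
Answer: 1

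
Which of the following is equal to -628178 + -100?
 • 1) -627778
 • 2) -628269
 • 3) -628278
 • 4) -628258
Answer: 3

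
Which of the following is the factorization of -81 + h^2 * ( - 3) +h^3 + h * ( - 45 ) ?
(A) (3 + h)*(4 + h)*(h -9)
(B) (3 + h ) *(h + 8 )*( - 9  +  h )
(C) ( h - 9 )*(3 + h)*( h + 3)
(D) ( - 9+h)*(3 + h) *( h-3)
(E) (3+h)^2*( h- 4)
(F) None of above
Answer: C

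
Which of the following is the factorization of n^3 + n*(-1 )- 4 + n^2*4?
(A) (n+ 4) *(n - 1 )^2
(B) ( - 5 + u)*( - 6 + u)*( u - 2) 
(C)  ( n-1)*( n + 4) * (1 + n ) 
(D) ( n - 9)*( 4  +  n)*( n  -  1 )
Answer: C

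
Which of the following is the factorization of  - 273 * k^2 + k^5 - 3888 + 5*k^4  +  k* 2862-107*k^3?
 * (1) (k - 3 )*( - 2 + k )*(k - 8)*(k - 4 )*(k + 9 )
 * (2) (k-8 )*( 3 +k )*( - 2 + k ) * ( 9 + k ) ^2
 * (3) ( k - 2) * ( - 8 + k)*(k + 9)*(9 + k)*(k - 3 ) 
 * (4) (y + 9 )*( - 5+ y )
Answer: 3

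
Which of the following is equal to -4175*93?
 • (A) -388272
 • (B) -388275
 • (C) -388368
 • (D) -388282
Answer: B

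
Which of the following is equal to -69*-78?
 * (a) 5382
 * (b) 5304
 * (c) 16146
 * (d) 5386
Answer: a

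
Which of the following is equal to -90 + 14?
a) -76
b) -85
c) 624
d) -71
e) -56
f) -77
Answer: a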